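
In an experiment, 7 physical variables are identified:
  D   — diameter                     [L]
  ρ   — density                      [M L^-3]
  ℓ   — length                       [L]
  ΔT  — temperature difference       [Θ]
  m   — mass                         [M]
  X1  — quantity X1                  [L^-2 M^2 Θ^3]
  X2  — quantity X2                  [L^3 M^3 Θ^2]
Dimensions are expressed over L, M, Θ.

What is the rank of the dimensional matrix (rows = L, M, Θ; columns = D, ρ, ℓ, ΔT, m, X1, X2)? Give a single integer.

3

Write exponents as rows L,M,Θ / cols D,ρ,ℓ,ΔT,m,X1,X2:
  L: [ 1 -3  1  0  0 -2  3]
  M: [ 0  1  0  0  1  2  3]
  Θ: [ 0  0  0  1  0  3  2]
Echelon form has 3 nonzero rows (pivots: D,ρ,ΔT)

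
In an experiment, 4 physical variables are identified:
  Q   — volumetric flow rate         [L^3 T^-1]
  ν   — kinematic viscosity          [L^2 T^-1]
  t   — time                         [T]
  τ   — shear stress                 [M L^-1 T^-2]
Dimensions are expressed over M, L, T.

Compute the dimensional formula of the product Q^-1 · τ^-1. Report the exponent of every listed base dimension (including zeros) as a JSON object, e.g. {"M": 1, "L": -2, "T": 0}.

Dimensional matrix (M×L×T by Q×ν×t×τ):
  M: [ 0  0  0  1]
  L: [ 3  2  0 -1]
  T: [-1 -1  1 -2]
  [M]: (-1)·0+(-1)·1 = -1
  [L]: (-1)·3+(-1)·-1 = -2
  [T]: (-1)·-1+(-1)·-2 = 3
⇒ M^-1 L^-2 T^3

{"M": -1, "L": -2, "T": 3}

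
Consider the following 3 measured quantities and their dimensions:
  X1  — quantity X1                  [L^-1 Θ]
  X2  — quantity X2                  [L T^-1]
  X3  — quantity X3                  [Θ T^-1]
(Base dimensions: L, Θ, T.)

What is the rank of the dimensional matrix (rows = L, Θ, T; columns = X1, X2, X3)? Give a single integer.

2

Exponent matrix [L,Θ,T] × [X1,X2,X3]:
  L: [-1  1  0]
  Θ: [ 1  0  1]
  T: [ 0 -1 -1]
Row reduction gives pivot columns X1,X2; rank = 2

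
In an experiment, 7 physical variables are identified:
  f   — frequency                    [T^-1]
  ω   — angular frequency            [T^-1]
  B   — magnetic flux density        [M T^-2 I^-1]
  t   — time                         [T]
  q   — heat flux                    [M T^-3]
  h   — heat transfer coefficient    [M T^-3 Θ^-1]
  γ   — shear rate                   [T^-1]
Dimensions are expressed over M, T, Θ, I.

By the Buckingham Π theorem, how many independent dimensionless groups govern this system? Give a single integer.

3

Write exponents as rows M,T,Θ,I / cols f,ω,B,t,q,h,γ:
  M: [ 0  0  1  0  1  1  0]
  T: [-1 -1 -2  1 -3 -3 -1]
  Θ: [ 0  0  0  0  0 -1  0]
  I: [ 0  0 -1  0  0  0  0]
RREF → pivots at {f,B,q,h} ⇒ r = 4
Π count = n − r = 7 − 4 = 3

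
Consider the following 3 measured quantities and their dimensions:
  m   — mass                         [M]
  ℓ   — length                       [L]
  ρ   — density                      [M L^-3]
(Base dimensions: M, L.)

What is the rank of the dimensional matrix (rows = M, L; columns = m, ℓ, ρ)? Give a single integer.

2

Write exponents as rows M,L / cols m,ℓ,ρ:
  M: [ 1  0  1]
  L: [ 0  1 -3]
Echelon form has 2 nonzero rows (pivots: m,ℓ)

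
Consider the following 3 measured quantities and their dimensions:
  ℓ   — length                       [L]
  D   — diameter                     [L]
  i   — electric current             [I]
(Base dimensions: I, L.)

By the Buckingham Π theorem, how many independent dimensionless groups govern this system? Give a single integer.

Dimensional matrix (I×L by ℓ×D×i):
  I: [ 0  0  1]
  L: [ 1  1  0]
Row reduction gives pivot columns ℓ,i; rank = 2
Π count = n − r = 3 − 2 = 1

1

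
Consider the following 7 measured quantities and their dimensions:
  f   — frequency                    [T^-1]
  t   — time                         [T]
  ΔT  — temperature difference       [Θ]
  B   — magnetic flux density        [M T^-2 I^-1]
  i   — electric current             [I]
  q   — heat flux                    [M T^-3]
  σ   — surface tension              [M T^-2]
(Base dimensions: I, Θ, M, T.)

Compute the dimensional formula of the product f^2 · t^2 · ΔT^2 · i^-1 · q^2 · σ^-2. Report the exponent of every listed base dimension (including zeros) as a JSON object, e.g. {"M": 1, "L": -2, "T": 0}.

{"I": -1, "Θ": 2, "M": 0, "T": -2}

Exponent matrix [I,Θ,M,T] × [f,t,ΔT,B,i,q,σ]:
  I: [ 0  0  0 -1  1  0  0]
  Θ: [ 0  0  1  0  0  0  0]
  M: [ 0  0  0  1  0  1  1]
  T: [-1  1  0 -2  0 -3 -2]
  [I]: (2)·0+(2)·0+(2)·0+(-1)·1+(2)·0+(-2)·0 = -1
  [Θ]: (2)·0+(2)·0+(2)·1+(-1)·0+(2)·0+(-2)·0 = 2
  [M]: (2)·0+(2)·0+(2)·0+(-1)·0+(2)·1+(-2)·1 = 0
  [T]: (2)·-1+(2)·1+(2)·0+(-1)·0+(2)·-3+(-2)·-2 = -2
⇒ I^-1 Θ^2 T^-2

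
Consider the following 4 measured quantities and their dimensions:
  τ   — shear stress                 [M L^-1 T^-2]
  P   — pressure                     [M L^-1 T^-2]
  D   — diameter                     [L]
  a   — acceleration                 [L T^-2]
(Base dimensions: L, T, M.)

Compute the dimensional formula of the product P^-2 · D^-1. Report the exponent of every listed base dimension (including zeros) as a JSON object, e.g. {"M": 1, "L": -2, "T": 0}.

Exponent matrix [L,T,M] × [τ,P,D,a]:
  L: [-1 -1  1  1]
  T: [-2 -2  0 -2]
  M: [ 1  1  0  0]
  [L]: (-2)·-1+(-1)·1 = 1
  [T]: (-2)·-2+(-1)·0 = 4
  [M]: (-2)·1+(-1)·0 = -2
⇒ L T^4 M^-2

{"L": 1, "T": 4, "M": -2}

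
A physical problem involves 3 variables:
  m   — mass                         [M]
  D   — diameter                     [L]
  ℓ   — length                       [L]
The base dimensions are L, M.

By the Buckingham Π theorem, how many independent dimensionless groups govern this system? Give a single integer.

1

Exponent matrix [L,M] × [m,D,ℓ]:
  L: [ 0  1  1]
  M: [ 1  0  0]
Row reduction gives pivot columns m,D; rank = 2
3 vars − rank 2 = 1 Π group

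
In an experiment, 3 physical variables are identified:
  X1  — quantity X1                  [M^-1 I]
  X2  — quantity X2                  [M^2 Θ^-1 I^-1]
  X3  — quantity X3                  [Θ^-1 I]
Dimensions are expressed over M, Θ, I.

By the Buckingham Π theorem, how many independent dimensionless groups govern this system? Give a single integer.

Exponent matrix [M,Θ,I] × [X1,X2,X3]:
  M: [-1  2  0]
  Θ: [ 0 -1 -1]
  I: [ 1 -1  1]
Row reduction gives pivot columns X1,X2; rank = 2
n=3, r=2 ⇒ 1 dimensionless group

1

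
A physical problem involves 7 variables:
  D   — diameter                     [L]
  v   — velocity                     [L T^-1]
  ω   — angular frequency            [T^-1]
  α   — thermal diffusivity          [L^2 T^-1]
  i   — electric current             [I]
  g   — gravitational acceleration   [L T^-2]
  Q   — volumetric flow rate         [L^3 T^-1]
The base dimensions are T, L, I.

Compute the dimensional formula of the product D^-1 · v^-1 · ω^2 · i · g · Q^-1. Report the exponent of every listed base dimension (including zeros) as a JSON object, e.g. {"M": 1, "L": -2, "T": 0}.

{"T": -2, "L": -4, "I": 1}

Write exponents as rows T,L,I / cols D,v,ω,α,i,g,Q:
  T: [ 0 -1 -1 -1  0 -2 -1]
  L: [ 1  1  0  2  0  1  3]
  I: [ 0  0  0  0  1  0  0]
  [T]: (-1)·0+(-1)·-1+(2)·-1+(1)·0+(1)·-2+(-1)·-1 = -2
  [L]: (-1)·1+(-1)·1+(2)·0+(1)·0+(1)·1+(-1)·3 = -4
  [I]: (-1)·0+(-1)·0+(2)·0+(1)·1+(1)·0+(-1)·0 = 1
⇒ T^-2 L^-4 I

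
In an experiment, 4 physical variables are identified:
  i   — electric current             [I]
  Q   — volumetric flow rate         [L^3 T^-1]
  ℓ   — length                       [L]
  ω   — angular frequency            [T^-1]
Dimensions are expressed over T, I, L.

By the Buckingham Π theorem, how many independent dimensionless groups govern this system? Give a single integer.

Dimensional matrix (T×I×L by i×Q×ℓ×ω):
  T: [ 0 -1  0 -1]
  I: [ 1  0  0  0]
  L: [ 0  3  1  0]
Row reduction gives pivot columns i,Q,ℓ; rank = 3
n=4, r=3 ⇒ 1 dimensionless group

1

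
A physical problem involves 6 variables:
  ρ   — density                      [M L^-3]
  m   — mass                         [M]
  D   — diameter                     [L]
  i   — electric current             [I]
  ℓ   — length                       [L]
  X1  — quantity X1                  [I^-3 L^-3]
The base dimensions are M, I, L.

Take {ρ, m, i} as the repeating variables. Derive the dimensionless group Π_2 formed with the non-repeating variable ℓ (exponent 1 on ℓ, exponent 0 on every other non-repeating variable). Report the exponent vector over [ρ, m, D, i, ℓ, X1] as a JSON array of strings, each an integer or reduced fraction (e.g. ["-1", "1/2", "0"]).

Dimensional matrix (M×I×L by ρ×m×D×i×ℓ×X1):
  M: [ 1  1  0  0  0  0]
  I: [ 0  0  0  1  0 -3]
  L: [-3  0  1  0  1 -3]
Row reduction gives pivot columns ρ,m,i; rank = 3
Repeat: ρ,m,i; free: D,ℓ,X1
RREF:
  r0: [   1    0 -1/3    0 -1/3    1]
  r1: [   0    1  1/3    0  1/3   -1]
  r2: [   0    0    0    1    0   -3]
Fix exponent of ℓ at 1, D at 0, X1 at 0; solve each RREF row for its pivot's exponent:
  r0: exp(ρ) + (-1/3)·1 = 0 ⇒ exp(ρ) = 1/3
  r1: exp(m) + (1/3)·1 = 0 ⇒ exp(m) = -1/3
  r2: exp(i) + (0)·1 = 0 ⇒ exp(i) = 0
Π_2 = ρ^(1/3) · m^(-1/3) · ℓ

["1/3", "-1/3", "0", "0", "1", "0"]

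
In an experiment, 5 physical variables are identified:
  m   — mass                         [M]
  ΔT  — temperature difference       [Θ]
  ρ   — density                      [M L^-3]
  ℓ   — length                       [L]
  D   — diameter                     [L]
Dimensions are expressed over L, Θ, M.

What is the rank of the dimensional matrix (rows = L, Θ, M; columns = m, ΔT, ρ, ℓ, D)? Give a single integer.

Write exponents as rows L,Θ,M / cols m,ΔT,ρ,ℓ,D:
  L: [ 0  0 -3  1  1]
  Θ: [ 0  1  0  0  0]
  M: [ 1  0  1  0  0]
Echelon form has 3 nonzero rows (pivots: m,ΔT,ρ)

3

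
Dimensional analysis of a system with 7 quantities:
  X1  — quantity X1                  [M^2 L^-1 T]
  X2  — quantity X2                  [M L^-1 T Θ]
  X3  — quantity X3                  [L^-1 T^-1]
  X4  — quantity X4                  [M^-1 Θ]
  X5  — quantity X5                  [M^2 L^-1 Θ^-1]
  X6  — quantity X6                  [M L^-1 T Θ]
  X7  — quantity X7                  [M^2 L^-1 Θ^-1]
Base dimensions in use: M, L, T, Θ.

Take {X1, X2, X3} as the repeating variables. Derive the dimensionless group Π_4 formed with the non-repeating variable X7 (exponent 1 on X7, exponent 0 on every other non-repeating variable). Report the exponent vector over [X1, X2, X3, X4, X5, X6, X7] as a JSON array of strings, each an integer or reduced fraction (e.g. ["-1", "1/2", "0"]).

Exponent matrix [M,L,T,Θ] × [X1,X2,X3,X4,X5,X6,X7]:
  M: [ 2  1  0 -1  2  1  2]
  L: [-1 -1 -1  0 -1 -1 -1]
  T: [ 1  1 -1  0  0  1  0]
  Θ: [ 0  1  0  1 -1  1 -1]
Row reduction gives pivot columns X1,X2,X3; rank = 3
Repeat: X1,X2,X3; free: X4,X5,X6,X7
RREF:
  r0: [   1    0    0   -1  3/2    0  3/2]
  r1: [   0    1    0    1   -1    1   -1]
  r2: [   0    0    1    0  1/2    0  1/2]
  r3: [   0    0    0    0    0    0    0]
Fix exponent of X7 at 1, X4 at 0, X5 at 0, X6 at 0; solve each RREF row for its pivot's exponent:
  r0: exp(X1) + (3/2)·1 = 0 ⇒ exp(X1) = -3/2
  r1: exp(X2) + (-1)·1 = 0 ⇒ exp(X2) = 1
  r2: exp(X3) + (1/2)·1 = 0 ⇒ exp(X3) = -1/2
Π_4 = X1^(-3/2) · X2 · X3^(-1/2) · X7

["-3/2", "1", "-1/2", "0", "0", "0", "1"]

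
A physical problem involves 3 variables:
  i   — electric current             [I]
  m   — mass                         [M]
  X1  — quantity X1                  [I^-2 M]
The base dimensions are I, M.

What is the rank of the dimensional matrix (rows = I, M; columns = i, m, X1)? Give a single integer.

2

Exponent matrix [I,M] × [i,m,X1]:
  I: [ 1  0 -2]
  M: [ 0  1  1]
Echelon form has 2 nonzero rows (pivots: i,m)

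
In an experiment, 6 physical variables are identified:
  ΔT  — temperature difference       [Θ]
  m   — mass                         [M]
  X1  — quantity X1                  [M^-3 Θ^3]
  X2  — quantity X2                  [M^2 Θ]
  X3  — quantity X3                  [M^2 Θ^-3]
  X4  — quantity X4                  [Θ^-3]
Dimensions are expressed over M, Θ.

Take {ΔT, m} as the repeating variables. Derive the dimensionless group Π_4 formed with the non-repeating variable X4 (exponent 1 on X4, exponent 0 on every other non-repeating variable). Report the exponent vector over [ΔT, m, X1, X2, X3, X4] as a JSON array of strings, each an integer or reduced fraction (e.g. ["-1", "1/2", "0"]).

["3", "0", "0", "0", "0", "1"]

Exponent matrix [M,Θ] × [ΔT,m,X1,X2,X3,X4]:
  M: [ 0  1 -3  2  2  0]
  Θ: [ 1  0  3  1 -3 -3]
Row reduction gives pivot columns ΔT,m; rank = 2
Pivot set = {ΔT,m}, free = {X1,X2,X3,X4}
RREF:
  r0: [   1    0    3    1   -3   -3]
  r1: [   0    1   -3    2    2    0]
Fix exponent of X4 at 1, X1 at 0, X2 at 0, X3 at 0; solve each RREF row for its pivot's exponent:
  r0: exp(ΔT) + (-3)·1 = 0 ⇒ exp(ΔT) = 3
  r1: exp(m) + (0)·1 = 0 ⇒ exp(m) = 0
Π_4 = ΔT^3 · X4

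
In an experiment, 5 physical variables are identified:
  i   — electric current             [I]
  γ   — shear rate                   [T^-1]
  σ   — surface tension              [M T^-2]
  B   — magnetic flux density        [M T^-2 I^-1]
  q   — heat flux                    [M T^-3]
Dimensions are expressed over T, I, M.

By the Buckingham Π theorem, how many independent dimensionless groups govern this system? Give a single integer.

2

Exponent matrix [T,I,M] × [i,γ,σ,B,q]:
  T: [ 0 -1 -2 -2 -3]
  I: [ 1  0  0 -1  0]
  M: [ 0  0  1  1  1]
Echelon form has 3 nonzero rows (pivots: i,γ,σ)
n=5, r=3 ⇒ 2 dimensionless groups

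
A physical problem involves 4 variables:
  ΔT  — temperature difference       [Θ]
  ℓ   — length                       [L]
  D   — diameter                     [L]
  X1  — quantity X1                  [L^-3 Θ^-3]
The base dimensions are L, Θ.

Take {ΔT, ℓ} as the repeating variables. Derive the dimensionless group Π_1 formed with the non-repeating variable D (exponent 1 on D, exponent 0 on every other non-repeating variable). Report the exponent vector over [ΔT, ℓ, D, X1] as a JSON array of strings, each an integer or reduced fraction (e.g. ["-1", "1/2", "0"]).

["0", "-1", "1", "0"]

Dimensional matrix (L×Θ by ΔT×ℓ×D×X1):
  L: [ 0  1  1 -3]
  Θ: [ 1  0  0 -3]
Echelon form has 2 nonzero rows (pivots: ΔT,ℓ)
Repeat: ΔT,ℓ; free: D,X1
RREF:
  r0: [   1    0    0   -3]
  r1: [   0    1    1   -3]
Fix exponent of D at 1, X1 at 0; solve each RREF row for its pivot's exponent:
  r0: exp(ΔT) + (0)·1 = 0 ⇒ exp(ΔT) = 0
  r1: exp(ℓ) + (1)·1 = 0 ⇒ exp(ℓ) = -1
Π_1 = ℓ^-1 · D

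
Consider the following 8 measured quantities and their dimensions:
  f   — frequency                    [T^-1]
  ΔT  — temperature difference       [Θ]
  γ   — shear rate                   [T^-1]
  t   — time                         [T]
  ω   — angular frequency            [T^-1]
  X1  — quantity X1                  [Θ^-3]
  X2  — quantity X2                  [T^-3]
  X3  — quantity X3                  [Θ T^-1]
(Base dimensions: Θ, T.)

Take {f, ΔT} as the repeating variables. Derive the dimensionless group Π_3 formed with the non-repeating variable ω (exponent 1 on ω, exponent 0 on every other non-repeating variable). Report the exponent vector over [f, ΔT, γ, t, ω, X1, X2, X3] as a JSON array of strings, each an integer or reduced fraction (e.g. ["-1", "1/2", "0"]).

Dimensional matrix (Θ×T by f×ΔT×γ×t×ω×X1×X2×X3):
  Θ: [ 0  1  0  0  0 -3  0  1]
  T: [-1  0 -1  1 -1  0 -3 -1]
Echelon form has 2 nonzero rows (pivots: f,ΔT)
Repeat: f,ΔT; free: γ,t,ω,X1,X2,X3
RREF:
  r0: [   1    0    1   -1    1    0    3    1]
  r1: [   0    1    0    0    0   -3    0    1]
Fix exponent of ω at 1, γ at 0, t at 0, X1 at 0, X2 at 0, X3 at 0; solve each RREF row for its pivot's exponent:
  r0: exp(f) + (1)·1 = 0 ⇒ exp(f) = -1
  r1: exp(ΔT) + (0)·1 = 0 ⇒ exp(ΔT) = 0
Π_3 = f^-1 · ω

["-1", "0", "0", "0", "1", "0", "0", "0"]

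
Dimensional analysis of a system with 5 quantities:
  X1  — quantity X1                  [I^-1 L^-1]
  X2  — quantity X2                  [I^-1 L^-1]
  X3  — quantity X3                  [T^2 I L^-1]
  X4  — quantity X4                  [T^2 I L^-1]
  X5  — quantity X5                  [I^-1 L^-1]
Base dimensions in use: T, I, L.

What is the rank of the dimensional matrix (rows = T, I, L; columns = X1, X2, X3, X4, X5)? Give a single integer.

2

Write exponents as rows T,I,L / cols X1,X2,X3,X4,X5:
  T: [ 0  0  2  2  0]
  I: [-1 -1  1  1 -1]
  L: [-1 -1 -1 -1 -1]
RREF → pivots at {X1,X3} ⇒ r = 2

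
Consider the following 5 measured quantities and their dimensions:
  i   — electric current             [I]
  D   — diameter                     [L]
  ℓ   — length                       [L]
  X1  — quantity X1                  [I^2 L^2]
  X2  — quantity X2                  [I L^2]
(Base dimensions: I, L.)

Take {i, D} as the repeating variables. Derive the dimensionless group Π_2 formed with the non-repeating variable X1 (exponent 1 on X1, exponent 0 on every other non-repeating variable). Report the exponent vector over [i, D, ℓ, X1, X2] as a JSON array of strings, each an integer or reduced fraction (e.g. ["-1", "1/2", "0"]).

["-2", "-2", "0", "1", "0"]

Dimensional matrix (I×L by i×D×ℓ×X1×X2):
  I: [ 1  0  0  2  1]
  L: [ 0  1  1  2  2]
RREF → pivots at {i,D} ⇒ r = 2
Pivot set = {i,D}, free = {ℓ,X1,X2}
RREF:
  r0: [   1    0    0    2    1]
  r1: [   0    1    1    2    2]
Fix exponent of X1 at 1, ℓ at 0, X2 at 0; solve each RREF row for its pivot's exponent:
  r0: exp(i) + (2)·1 = 0 ⇒ exp(i) = -2
  r1: exp(D) + (2)·1 = 0 ⇒ exp(D) = -2
Π_2 = i^-2 · D^-2 · X1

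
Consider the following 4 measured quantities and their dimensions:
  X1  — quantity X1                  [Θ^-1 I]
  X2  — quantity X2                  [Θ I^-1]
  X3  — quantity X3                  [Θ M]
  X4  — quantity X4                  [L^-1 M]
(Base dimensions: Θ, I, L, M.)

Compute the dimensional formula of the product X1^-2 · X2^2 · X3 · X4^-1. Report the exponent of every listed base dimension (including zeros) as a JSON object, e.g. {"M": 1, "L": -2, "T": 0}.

{"Θ": 5, "I": -4, "L": 1, "M": 0}

Write exponents as rows Θ,I,L,M / cols X1,X2,X3,X4:
  Θ: [-1  1  1  0]
  I: [ 1 -1  0  0]
  L: [ 0  0  0 -1]
  M: [ 0  0  1  1]
  [Θ]: (-2)·-1+(2)·1+(1)·1+(-1)·0 = 5
  [I]: (-2)·1+(2)·-1+(1)·0+(-1)·0 = -4
  [L]: (-2)·0+(2)·0+(1)·0+(-1)·-1 = 1
  [M]: (-2)·0+(2)·0+(1)·1+(-1)·1 = 0
⇒ Θ^5 I^-4 L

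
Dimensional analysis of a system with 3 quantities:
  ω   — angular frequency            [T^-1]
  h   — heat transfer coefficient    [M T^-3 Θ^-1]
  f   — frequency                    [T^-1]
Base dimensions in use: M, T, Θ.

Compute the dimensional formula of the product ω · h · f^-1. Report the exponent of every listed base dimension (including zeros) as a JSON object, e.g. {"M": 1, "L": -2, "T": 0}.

{"M": 1, "T": -3, "Θ": -1}

Dimensional matrix (M×T×Θ by ω×h×f):
  M: [ 0  1  0]
  T: [-1 -3 -1]
  Θ: [ 0 -1  0]
  [M]: (1)·0+(1)·1+(-1)·0 = 1
  [T]: (1)·-1+(1)·-3+(-1)·-1 = -3
  [Θ]: (1)·0+(1)·-1+(-1)·0 = -1
⇒ M T^-3 Θ^-1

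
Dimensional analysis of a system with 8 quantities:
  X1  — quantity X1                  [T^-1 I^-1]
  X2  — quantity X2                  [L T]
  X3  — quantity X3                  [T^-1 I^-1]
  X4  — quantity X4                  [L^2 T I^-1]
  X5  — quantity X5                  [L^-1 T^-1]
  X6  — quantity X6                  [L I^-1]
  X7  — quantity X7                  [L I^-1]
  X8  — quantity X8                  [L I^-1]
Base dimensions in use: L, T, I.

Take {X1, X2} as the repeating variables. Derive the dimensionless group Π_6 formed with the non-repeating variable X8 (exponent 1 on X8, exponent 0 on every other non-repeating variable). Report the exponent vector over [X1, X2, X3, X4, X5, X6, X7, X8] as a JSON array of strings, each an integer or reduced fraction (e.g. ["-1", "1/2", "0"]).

Exponent matrix [L,T,I] × [X1,X2,X3,X4,X5,X6,X7,X8]:
  L: [ 0  1  0  2 -1  1  1  1]
  T: [-1  1 -1  1 -1  0  0  0]
  I: [-1  0 -1 -1  0 -1 -1 -1]
Echelon form has 2 nonzero rows (pivots: X1,X2)
Pivot set = {X1,X2}, free = {X3,X4,X5,X6,X7,X8}
RREF:
  r0: [   1    0    1    1    0    1    1    1]
  r1: [   0    1    0    2   -1    1    1    1]
  r2: [   0    0    0    0    0    0    0    0]
Fix exponent of X8 at 1, X3 at 0, X4 at 0, X5 at 0, X6 at 0, X7 at 0; solve each RREF row for its pivot's exponent:
  r0: exp(X1) + (1)·1 = 0 ⇒ exp(X1) = -1
  r1: exp(X2) + (1)·1 = 0 ⇒ exp(X2) = -1
Π_6 = X1^-1 · X2^-1 · X8

["-1", "-1", "0", "0", "0", "0", "0", "1"]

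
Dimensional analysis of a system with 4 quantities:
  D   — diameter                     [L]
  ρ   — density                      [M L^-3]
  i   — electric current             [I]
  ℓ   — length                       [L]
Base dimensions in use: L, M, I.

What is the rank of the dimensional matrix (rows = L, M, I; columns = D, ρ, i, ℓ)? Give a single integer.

3

Write exponents as rows L,M,I / cols D,ρ,i,ℓ:
  L: [ 1 -3  0  1]
  M: [ 0  1  0  0]
  I: [ 0  0  1  0]
Row reduction gives pivot columns D,ρ,i; rank = 3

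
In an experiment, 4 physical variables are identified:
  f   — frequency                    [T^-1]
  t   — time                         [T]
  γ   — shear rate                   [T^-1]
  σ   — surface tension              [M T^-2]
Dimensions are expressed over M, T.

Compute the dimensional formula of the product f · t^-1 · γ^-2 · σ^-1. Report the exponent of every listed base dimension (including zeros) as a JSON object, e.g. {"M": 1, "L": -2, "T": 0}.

Dimensional matrix (M×T by f×t×γ×σ):
  M: [ 0  0  0  1]
  T: [-1  1 -1 -2]
  [M]: (1)·0+(-1)·0+(-2)·0+(-1)·1 = -1
  [T]: (1)·-1+(-1)·1+(-2)·-1+(-1)·-2 = 2
⇒ M^-1 T^2

{"M": -1, "T": 2}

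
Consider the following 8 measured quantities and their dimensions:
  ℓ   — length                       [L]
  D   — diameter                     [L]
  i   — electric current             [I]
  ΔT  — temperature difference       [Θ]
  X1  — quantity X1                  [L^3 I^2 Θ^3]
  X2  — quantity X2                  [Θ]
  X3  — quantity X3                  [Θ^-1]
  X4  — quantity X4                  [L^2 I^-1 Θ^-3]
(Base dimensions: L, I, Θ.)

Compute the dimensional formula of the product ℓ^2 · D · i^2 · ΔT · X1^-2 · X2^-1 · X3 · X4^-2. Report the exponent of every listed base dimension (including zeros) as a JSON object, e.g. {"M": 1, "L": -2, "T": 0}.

Exponent matrix [L,I,Θ] × [ℓ,D,i,ΔT,X1,X2,X3,X4]:
  L: [ 1  1  0  0  3  0  0  2]
  I: [ 0  0  1  0  2  0  0 -1]
  Θ: [ 0  0  0  1  3  1 -1 -3]
  [L]: (2)·1+(1)·1+(2)·0+(1)·0+(-2)·3+(-1)·0+(1)·0+(-2)·2 = -7
  [I]: (2)·0+(1)·0+(2)·1+(1)·0+(-2)·2+(-1)·0+(1)·0+(-2)·-1 = 0
  [Θ]: (2)·0+(1)·0+(2)·0+(1)·1+(-2)·3+(-1)·1+(1)·-1+(-2)·-3 = -1
⇒ L^-7 Θ^-1

{"L": -7, "I": 0, "Θ": -1}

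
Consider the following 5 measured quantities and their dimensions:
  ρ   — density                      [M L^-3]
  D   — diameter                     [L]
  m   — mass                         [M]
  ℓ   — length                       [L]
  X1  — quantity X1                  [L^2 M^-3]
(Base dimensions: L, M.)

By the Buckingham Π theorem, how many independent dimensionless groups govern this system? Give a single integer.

3

Dimensional matrix (L×M by ρ×D×m×ℓ×X1):
  L: [-3  1  0  1  2]
  M: [ 1  0  1  0 -3]
Row reduction gives pivot columns ρ,D; rank = 2
n=5, r=2 ⇒ 3 dimensionless groups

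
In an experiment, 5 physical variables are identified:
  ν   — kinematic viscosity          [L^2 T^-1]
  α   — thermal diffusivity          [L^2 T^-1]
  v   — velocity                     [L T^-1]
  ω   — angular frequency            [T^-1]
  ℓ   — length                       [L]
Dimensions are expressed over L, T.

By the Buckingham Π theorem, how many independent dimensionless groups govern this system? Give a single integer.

Write exponents as rows L,T / cols ν,α,v,ω,ℓ:
  L: [ 2  2  1  0  1]
  T: [-1 -1 -1 -1  0]
Row reduction gives pivot columns ν,v; rank = 2
Π count = n − r = 5 − 2 = 3

3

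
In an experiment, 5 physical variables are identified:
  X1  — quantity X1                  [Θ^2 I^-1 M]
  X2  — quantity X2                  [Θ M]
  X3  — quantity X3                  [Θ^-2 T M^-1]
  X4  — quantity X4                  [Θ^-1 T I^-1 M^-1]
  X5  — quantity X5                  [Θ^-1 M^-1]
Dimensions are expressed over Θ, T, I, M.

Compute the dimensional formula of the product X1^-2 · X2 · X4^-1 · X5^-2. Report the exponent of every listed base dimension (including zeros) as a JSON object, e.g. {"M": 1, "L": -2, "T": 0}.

{"Θ": 0, "T": -1, "I": 3, "M": 2}

Exponent matrix [Θ,T,I,M] × [X1,X2,X3,X4,X5]:
  Θ: [ 2  1 -2 -1 -1]
  T: [ 0  0  1  1  0]
  I: [-1  0  0 -1  0]
  M: [ 1  1 -1 -1 -1]
  [Θ]: (-2)·2+(1)·1+(-1)·-1+(-2)·-1 = 0
  [T]: (-2)·0+(1)·0+(-1)·1+(-2)·0 = -1
  [I]: (-2)·-1+(1)·0+(-1)·-1+(-2)·0 = 3
  [M]: (-2)·1+(1)·1+(-1)·-1+(-2)·-1 = 2
⇒ T^-1 I^3 M^2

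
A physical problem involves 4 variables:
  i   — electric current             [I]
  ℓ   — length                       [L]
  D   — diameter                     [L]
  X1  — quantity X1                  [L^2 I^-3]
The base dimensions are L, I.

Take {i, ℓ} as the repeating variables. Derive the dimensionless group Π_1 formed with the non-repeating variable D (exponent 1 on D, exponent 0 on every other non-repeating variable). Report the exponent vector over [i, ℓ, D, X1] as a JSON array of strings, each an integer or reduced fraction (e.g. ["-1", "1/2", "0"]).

Write exponents as rows L,I / cols i,ℓ,D,X1:
  L: [ 0  1  1  2]
  I: [ 1  0  0 -3]
Echelon form has 2 nonzero rows (pivots: i,ℓ)
Repeat: i,ℓ; free: D,X1
RREF:
  r0: [   1    0    0   -3]
  r1: [   0    1    1    2]
Fix exponent of D at 1, X1 at 0; solve each RREF row for its pivot's exponent:
  r0: exp(i) + (0)·1 = 0 ⇒ exp(i) = 0
  r1: exp(ℓ) + (1)·1 = 0 ⇒ exp(ℓ) = -1
Π_1 = ℓ^-1 · D

["0", "-1", "1", "0"]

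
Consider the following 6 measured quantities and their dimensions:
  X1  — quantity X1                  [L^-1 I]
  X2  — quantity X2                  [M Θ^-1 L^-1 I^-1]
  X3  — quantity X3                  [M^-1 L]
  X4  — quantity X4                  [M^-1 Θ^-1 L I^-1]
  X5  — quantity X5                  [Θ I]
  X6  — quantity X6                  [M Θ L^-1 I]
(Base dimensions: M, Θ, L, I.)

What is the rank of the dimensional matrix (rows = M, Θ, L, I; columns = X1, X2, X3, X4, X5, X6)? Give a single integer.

Dimensional matrix (M×Θ×L×I by X1×X2×X3×X4×X5×X6):
  M: [ 0  1 -1 -1  0  1]
  Θ: [ 0 -1  0 -1  1  1]
  L: [-1 -1  1  1  0 -1]
  I: [ 1 -1  0 -1  1  1]
Row reduction gives pivot columns X1,X2,X3; rank = 3

3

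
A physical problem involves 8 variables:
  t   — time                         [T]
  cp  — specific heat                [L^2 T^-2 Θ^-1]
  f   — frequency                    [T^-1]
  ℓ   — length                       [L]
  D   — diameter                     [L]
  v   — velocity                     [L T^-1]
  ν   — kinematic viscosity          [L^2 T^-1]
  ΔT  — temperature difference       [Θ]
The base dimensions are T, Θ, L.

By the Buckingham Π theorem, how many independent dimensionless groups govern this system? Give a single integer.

Dimensional matrix (T×Θ×L by t×cp×f×ℓ×D×v×ν×ΔT):
  T: [ 1 -2 -1  0  0 -1 -1  0]
  Θ: [ 0 -1  0  0  0  0  0  1]
  L: [ 0  2  0  1  1  1  2  0]
RREF → pivots at {t,cp,ℓ} ⇒ r = 3
Π count = n − r = 8 − 3 = 5

5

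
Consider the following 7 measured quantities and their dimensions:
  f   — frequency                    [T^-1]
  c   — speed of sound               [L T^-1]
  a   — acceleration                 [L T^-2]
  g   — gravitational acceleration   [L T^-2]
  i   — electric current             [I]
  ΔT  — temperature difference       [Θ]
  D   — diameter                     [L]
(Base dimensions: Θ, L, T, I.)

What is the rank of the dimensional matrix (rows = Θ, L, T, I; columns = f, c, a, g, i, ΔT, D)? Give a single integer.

4

Dimensional matrix (Θ×L×T×I by f×c×a×g×i×ΔT×D):
  Θ: [ 0  0  0  0  0  1  0]
  L: [ 0  1  1  1  0  0  1]
  T: [-1 -1 -2 -2  0  0  0]
  I: [ 0  0  0  0  1  0  0]
RREF → pivots at {f,c,i,ΔT} ⇒ r = 4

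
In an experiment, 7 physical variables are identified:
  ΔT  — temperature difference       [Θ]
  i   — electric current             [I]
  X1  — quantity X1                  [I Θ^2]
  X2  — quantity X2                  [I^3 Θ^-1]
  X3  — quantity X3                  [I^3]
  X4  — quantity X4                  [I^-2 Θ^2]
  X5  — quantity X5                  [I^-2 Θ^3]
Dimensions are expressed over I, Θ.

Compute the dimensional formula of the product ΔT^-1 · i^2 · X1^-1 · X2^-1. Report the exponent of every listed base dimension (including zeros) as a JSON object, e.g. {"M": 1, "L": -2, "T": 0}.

Dimensional matrix (I×Θ by ΔT×i×X1×X2×X3×X4×X5):
  I: [ 0  1  1  3  3 -2 -2]
  Θ: [ 1  0  2 -1  0  2  3]
  [I]: (-1)·0+(2)·1+(-1)·1+(-1)·3 = -2
  [Θ]: (-1)·1+(2)·0+(-1)·2+(-1)·-1 = -2
⇒ I^-2 Θ^-2

{"I": -2, "Θ": -2}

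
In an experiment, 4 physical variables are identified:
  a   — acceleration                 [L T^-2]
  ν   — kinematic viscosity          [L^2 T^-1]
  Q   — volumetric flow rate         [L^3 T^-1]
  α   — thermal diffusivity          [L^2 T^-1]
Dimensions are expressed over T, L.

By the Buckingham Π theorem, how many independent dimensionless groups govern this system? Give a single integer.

Dimensional matrix (T×L by a×ν×Q×α):
  T: [-2 -1 -1 -1]
  L: [ 1  2  3  2]
Echelon form has 2 nonzero rows (pivots: a,ν)
Π count = n − r = 4 − 2 = 2

2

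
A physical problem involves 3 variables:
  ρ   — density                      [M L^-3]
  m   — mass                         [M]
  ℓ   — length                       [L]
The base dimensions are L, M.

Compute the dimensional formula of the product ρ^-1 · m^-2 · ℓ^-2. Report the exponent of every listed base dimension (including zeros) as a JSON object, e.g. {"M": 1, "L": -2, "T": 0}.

{"L": 1, "M": -3}

Write exponents as rows L,M / cols ρ,m,ℓ:
  L: [-3  0  1]
  M: [ 1  1  0]
  [L]: (-1)·-3+(-2)·0+(-2)·1 = 1
  [M]: (-1)·1+(-2)·1+(-2)·0 = -3
⇒ L M^-3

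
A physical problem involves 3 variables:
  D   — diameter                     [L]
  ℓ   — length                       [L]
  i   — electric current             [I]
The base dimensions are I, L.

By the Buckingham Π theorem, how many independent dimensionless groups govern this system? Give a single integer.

Exponent matrix [I,L] × [D,ℓ,i]:
  I: [ 0  0  1]
  L: [ 1  1  0]
RREF → pivots at {D,i} ⇒ r = 2
3 vars − rank 2 = 1 Π group

1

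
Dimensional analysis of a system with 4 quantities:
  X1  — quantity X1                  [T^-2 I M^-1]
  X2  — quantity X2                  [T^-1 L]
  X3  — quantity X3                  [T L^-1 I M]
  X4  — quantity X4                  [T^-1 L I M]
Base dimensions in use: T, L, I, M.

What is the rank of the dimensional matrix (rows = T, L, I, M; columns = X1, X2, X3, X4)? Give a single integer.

3

Write exponents as rows T,L,I,M / cols X1,X2,X3,X4:
  T: [-2 -1  1 -1]
  L: [ 0  1 -1  1]
  I: [ 1  0  1  1]
  M: [-1  0  1  1]
Echelon form has 3 nonzero rows (pivots: X1,X2,X3)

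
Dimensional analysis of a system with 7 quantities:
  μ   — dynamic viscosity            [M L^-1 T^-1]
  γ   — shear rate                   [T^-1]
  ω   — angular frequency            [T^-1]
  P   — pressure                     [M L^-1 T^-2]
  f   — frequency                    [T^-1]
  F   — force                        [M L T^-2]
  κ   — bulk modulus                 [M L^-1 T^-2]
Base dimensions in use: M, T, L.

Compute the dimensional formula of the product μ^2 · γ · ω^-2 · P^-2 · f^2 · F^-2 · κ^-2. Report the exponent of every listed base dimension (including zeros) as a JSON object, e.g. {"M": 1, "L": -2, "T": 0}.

Write exponents as rows M,T,L / cols μ,γ,ω,P,f,F,κ:
  M: [ 1  0  0  1  0  1  1]
  T: [-1 -1 -1 -2 -1 -2 -2]
  L: [-1  0  0 -1  0  1 -1]
  [M]: (2)·1+(1)·0+(-2)·0+(-2)·1+(2)·0+(-2)·1+(-2)·1 = -4
  [T]: (2)·-1+(1)·-1+(-2)·-1+(-2)·-2+(2)·-1+(-2)·-2+(-2)·-2 = 9
  [L]: (2)·-1+(1)·0+(-2)·0+(-2)·-1+(2)·0+(-2)·1+(-2)·-1 = 0
⇒ M^-4 T^9

{"M": -4, "T": 9, "L": 0}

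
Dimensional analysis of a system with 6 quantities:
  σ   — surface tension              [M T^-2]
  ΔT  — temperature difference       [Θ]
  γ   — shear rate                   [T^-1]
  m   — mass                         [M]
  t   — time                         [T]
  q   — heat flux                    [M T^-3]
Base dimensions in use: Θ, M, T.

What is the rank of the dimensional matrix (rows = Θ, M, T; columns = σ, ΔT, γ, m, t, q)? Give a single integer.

3

Exponent matrix [Θ,M,T] × [σ,ΔT,γ,m,t,q]:
  Θ: [ 0  1  0  0  0  0]
  M: [ 1  0  0  1  0  1]
  T: [-2  0 -1  0  1 -3]
RREF → pivots at {σ,ΔT,γ} ⇒ r = 3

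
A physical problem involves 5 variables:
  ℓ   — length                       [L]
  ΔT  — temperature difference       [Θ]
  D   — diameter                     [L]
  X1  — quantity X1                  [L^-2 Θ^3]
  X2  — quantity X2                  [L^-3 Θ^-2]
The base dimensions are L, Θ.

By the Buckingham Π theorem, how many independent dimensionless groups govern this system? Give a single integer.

Exponent matrix [L,Θ] × [ℓ,ΔT,D,X1,X2]:
  L: [ 1  0  1 -2 -3]
  Θ: [ 0  1  0  3 -2]
Row reduction gives pivot columns ℓ,ΔT; rank = 2
n=5, r=2 ⇒ 3 dimensionless groups

3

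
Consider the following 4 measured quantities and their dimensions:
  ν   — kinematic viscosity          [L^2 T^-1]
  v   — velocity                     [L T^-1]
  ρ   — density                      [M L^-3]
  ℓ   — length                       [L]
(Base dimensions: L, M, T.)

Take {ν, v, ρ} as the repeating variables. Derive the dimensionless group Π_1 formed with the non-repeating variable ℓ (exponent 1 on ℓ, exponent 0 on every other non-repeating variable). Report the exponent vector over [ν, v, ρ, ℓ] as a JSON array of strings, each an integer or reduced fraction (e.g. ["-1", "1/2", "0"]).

Dimensional matrix (L×M×T by ν×v×ρ×ℓ):
  L: [ 2  1 -3  1]
  M: [ 0  0  1  0]
  T: [-1 -1  0  0]
Echelon form has 3 nonzero rows (pivots: ν,v,ρ)
Repeat: ν,v,ρ; free: ℓ
RREF:
  r0: [   1    0    0    1]
  r1: [   0    1    0   -1]
  r2: [   0    0    1    0]
Fix exponent of ℓ at 1; solve each RREF row for its pivot's exponent:
  r0: exp(ν) + (1)·1 = 0 ⇒ exp(ν) = -1
  r1: exp(v) + (-1)·1 = 0 ⇒ exp(v) = 1
  r2: exp(ρ) + (0)·1 = 0 ⇒ exp(ρ) = 0
Π_1 = ν^-1 · v · ℓ

["-1", "1", "0", "1"]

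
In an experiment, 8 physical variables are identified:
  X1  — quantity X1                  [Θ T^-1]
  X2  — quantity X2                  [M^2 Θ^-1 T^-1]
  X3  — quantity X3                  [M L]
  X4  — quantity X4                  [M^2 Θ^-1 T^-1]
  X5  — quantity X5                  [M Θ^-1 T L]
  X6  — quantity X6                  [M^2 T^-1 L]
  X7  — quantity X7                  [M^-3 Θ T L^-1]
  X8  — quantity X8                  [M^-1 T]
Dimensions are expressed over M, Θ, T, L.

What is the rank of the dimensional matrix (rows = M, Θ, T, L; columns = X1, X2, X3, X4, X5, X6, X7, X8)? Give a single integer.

Exponent matrix [M,Θ,T,L] × [X1,X2,X3,X4,X5,X6,X7,X8]:
  M: [ 0  2  1  2  1  2 -3 -1]
  Θ: [ 1 -1  0 -1 -1  0  1  0]
  T: [-1 -1  0 -1  1 -1  1  1]
  L: [ 0  0  1  0  1  1 -1  0]
Echelon form has 3 nonzero rows (pivots: X1,X2,X3)

3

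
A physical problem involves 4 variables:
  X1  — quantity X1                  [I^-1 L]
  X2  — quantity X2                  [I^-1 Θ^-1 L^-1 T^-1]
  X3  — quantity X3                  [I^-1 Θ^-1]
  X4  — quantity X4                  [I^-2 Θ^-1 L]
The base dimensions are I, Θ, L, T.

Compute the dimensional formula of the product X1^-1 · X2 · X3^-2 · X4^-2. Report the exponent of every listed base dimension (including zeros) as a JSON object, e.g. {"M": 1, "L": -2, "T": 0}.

{"I": 6, "Θ": 3, "L": -4, "T": -1}

Write exponents as rows I,Θ,L,T / cols X1,X2,X3,X4:
  I: [-1 -1 -1 -2]
  Θ: [ 0 -1 -1 -1]
  L: [ 1 -1  0  1]
  T: [ 0 -1  0  0]
  [I]: (-1)·-1+(1)·-1+(-2)·-1+(-2)·-2 = 6
  [Θ]: (-1)·0+(1)·-1+(-2)·-1+(-2)·-1 = 3
  [L]: (-1)·1+(1)·-1+(-2)·0+(-2)·1 = -4
  [T]: (-1)·0+(1)·-1+(-2)·0+(-2)·0 = -1
⇒ I^6 Θ^3 L^-4 T^-1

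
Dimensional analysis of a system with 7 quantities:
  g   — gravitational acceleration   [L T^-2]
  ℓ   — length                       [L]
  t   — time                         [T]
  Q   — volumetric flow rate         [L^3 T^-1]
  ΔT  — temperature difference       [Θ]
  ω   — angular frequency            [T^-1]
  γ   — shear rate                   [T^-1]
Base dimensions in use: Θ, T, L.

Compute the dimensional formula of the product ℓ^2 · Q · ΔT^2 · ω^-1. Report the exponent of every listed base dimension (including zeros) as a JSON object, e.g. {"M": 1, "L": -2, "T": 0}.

Dimensional matrix (Θ×T×L by g×ℓ×t×Q×ΔT×ω×γ):
  Θ: [ 0  0  0  0  1  0  0]
  T: [-2  0  1 -1  0 -1 -1]
  L: [ 1  1  0  3  0  0  0]
  [Θ]: (2)·0+(1)·0+(2)·1+(-1)·0 = 2
  [T]: (2)·0+(1)·-1+(2)·0+(-1)·-1 = 0
  [L]: (2)·1+(1)·3+(2)·0+(-1)·0 = 5
⇒ Θ^2 L^5

{"Θ": 2, "T": 0, "L": 5}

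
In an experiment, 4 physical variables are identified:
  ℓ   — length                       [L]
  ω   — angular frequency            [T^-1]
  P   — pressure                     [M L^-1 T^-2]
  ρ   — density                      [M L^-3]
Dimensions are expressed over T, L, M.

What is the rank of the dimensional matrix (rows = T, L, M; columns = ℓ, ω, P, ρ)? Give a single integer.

3

Write exponents as rows T,L,M / cols ℓ,ω,P,ρ:
  T: [ 0 -1 -2  0]
  L: [ 1  0 -1 -3]
  M: [ 0  0  1  1]
RREF → pivots at {ℓ,ω,P} ⇒ r = 3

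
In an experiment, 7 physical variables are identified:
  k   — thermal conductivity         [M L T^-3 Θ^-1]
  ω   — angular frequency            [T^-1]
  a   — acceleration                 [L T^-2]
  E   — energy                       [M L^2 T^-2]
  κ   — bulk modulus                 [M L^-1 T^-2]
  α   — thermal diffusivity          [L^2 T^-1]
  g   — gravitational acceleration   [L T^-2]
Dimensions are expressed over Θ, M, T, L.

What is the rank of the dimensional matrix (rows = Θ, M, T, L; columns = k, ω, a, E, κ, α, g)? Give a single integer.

Exponent matrix [Θ,M,T,L] × [k,ω,a,E,κ,α,g]:
  Θ: [-1  0  0  0  0  0  0]
  M: [ 1  0  0  1  1  0  0]
  T: [-3 -1 -2 -2 -2 -1 -2]
  L: [ 1  0  1  2 -1  2  1]
Row reduction gives pivot columns k,ω,a,E; rank = 4

4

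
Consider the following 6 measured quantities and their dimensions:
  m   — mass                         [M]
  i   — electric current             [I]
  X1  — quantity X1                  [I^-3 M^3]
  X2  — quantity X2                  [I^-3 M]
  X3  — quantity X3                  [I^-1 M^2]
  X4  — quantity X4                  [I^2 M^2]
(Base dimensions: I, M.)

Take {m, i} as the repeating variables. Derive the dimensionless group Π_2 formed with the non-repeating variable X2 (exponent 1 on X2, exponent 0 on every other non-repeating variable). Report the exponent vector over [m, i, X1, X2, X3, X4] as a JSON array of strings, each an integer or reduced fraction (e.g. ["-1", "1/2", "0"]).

["-1", "3", "0", "1", "0", "0"]

Write exponents as rows I,M / cols m,i,X1,X2,X3,X4:
  I: [ 0  1 -3 -3 -1  2]
  M: [ 1  0  3  1  2  2]
Echelon form has 2 nonzero rows (pivots: m,i)
Pivot set = {m,i}, free = {X1,X2,X3,X4}
RREF:
  r0: [   1    0    3    1    2    2]
  r1: [   0    1   -3   -3   -1    2]
Fix exponent of X2 at 1, X1 at 0, X3 at 0, X4 at 0; solve each RREF row for its pivot's exponent:
  r0: exp(m) + (1)·1 = 0 ⇒ exp(m) = -1
  r1: exp(i) + (-3)·1 = 0 ⇒ exp(i) = 3
Π_2 = m^-1 · i^3 · X2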